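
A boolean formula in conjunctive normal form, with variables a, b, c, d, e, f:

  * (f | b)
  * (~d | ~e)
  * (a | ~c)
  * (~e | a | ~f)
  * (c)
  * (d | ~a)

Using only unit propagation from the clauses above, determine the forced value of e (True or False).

(c) is a unit clause: c = True.
From (a | ~c) and c = True: a = True.
From (d | ~a) and a = True: d = True.
In (~d | ~e), ~d is now false; ~e must hold, so e = False.

False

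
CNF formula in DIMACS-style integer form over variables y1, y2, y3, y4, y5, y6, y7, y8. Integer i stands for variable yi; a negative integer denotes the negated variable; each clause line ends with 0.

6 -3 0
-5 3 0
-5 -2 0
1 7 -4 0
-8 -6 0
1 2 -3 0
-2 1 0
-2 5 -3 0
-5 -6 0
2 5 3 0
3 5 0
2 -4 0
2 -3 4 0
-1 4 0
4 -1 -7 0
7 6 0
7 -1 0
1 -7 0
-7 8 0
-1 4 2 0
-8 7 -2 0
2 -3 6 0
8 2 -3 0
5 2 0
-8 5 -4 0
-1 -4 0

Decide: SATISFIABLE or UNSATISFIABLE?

UNSATISFIABLE

y2 = True:
  propagation gives y5=False, y1=True, y3=False; an empty clause results — contradiction.
y2 = False:
  propagation gives y4=False, y3=False, y5=False; an empty clause results — contradiction.
Every branch closes, so no satisfying assignment exists.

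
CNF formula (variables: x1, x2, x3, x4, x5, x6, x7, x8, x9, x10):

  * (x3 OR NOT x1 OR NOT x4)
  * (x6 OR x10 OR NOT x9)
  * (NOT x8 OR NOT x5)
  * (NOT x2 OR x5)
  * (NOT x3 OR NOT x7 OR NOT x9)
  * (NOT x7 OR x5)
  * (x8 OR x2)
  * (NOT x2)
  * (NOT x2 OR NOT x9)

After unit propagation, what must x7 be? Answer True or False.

(NOT x2) stands alone — x2 = False.
(x8 OR x2) with x2 = False leaves only x8, so x8 = True.
(NOT x5 OR NOT x8): since x8 = True, the clause reduces to (NOT x5). x5 = False.
In (NOT x7 OR x5), x5 is now false; NOT x7 must hold, so x7 = False.

False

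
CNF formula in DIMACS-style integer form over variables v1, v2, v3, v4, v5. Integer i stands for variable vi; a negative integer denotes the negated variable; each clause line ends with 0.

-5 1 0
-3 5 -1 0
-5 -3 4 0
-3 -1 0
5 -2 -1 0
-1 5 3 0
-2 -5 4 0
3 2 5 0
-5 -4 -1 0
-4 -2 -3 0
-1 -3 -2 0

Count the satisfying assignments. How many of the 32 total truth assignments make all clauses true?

The models are:
  v1=0 v2=0 v3=1 v4=0 v5=0
  v1=0 v2=0 v3=1 v4=1 v5=0
  v1=0 v2=1 v3=0 v4=0 v5=0
  v1=0 v2=1 v3=0 v4=1 v5=0
  v1=0 v2=1 v3=1 v4=0 v5=0
  v1=1 v2=0 v3=0 v4=0 v5=1
Count: 6.

6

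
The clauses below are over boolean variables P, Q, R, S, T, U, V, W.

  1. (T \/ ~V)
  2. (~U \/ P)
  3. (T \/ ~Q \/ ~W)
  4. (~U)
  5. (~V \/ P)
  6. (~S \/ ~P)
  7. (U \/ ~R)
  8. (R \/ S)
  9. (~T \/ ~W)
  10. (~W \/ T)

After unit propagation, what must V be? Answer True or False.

(~U) stands alone — U = False.
(U \/ ~R): since U = False, the clause reduces to (~R). R = False.
(R \/ S): since R = False, the clause reduces to (S). S = True.
In (~P \/ ~S), ~S is now false; ~P must hold, so P = False.
In (P \/ ~V), P is now false; ~V must hold, so V = False.

False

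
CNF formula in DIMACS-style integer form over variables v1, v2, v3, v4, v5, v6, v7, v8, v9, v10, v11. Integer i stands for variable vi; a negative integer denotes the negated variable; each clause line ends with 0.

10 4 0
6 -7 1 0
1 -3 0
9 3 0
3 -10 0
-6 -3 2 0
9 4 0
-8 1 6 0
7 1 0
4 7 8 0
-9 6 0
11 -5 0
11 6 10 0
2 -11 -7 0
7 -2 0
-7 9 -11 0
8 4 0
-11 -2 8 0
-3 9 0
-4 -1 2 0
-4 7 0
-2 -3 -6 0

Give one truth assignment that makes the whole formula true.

v1=1, v2=1, v3=0, v4=1, v5=0, v6=1, v7=1, v8=1, v9=1, v10=0, v11=0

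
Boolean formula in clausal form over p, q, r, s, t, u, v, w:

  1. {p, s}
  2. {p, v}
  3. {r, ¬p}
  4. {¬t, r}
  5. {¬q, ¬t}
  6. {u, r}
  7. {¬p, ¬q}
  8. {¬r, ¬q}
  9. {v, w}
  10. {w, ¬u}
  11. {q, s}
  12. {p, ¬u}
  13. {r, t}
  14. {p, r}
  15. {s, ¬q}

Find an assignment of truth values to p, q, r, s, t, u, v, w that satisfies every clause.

p=F, q=F, r=T, s=T, t=T, u=F, v=T, w=F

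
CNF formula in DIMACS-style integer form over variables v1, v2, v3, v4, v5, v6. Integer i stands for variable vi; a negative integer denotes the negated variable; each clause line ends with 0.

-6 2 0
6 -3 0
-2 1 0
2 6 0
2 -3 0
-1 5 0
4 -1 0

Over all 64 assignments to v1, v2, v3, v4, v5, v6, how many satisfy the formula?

3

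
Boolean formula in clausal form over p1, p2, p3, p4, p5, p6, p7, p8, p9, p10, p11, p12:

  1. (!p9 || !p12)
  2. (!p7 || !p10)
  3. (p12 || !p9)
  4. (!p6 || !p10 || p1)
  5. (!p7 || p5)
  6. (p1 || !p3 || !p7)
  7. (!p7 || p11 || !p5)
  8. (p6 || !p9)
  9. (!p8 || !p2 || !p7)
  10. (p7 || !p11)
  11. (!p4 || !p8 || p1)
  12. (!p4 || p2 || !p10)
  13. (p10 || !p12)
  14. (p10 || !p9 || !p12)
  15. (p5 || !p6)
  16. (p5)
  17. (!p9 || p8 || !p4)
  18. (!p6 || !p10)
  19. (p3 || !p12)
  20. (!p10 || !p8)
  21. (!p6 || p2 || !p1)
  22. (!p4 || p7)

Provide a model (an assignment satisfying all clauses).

p1=True, p2=False, p3=False, p4=False, p5=True, p6=False, p7=True, p8=False, p9=False, p10=False, p11=True, p12=False

Check each clause:
  1. (!p12 || !p9) — !p12 is true.
  2. (!p10 || !p7) — !p10 is true.
  3. (!p9 || p12) — !p9 is true.
  4. (p1 || !p10 || !p6) — p1 is true.
  5. (p5 || !p7) — p5 is true.
  6. (!p7 || p1 || !p3) — p1 is true.
  7. (!p5 || p11 || !p7) — p11 is true.
  8. (!p9 || p6) — !p9 is true.
  9. (!p7 || !p8 || !p2) — !p8 is true.
  10. (p7 || !p11) — p7 is true.
  11. (p1 || !p8 || !p4) — !p8 is true.
  12. (p2 || !p4 || !p10) — !p4 is true.
  13. (!p12 || p10) — !p12 is true.
  14. (!p12 || !p9 || p10) — !p12 is true.
  15. (!p6 || p5) — !p6 is true.
  16. (p5) — p5 is true.
  17. (!p9 || !p4 || p8) — !p4 is true.
  18. (!p6 || !p10) — !p6 is true.
  19. (p3 || !p12) — !p12 is true.
  20. (!p8 || !p10) — !p8 is true.
  21. (p2 || !p1 || !p6) — !p6 is true.
  22. (!p4 || p7) — !p4 is true.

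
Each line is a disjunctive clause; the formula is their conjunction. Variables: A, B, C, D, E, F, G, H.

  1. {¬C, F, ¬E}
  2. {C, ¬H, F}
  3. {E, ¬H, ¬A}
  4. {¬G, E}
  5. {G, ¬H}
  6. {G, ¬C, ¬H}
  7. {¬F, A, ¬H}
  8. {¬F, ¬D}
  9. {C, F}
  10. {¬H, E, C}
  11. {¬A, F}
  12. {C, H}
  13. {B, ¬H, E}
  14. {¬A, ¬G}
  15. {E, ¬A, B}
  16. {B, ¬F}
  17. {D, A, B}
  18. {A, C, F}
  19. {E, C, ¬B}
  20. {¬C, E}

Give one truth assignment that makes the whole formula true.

A=F  B=T  C=T  D=F  E=T  F=T  G=T  H=F

Set A = False and propagate.
Try B = True.
The remaining clauses are satisfied by C = True, D = False, E = True, F = True, G = True, H = False.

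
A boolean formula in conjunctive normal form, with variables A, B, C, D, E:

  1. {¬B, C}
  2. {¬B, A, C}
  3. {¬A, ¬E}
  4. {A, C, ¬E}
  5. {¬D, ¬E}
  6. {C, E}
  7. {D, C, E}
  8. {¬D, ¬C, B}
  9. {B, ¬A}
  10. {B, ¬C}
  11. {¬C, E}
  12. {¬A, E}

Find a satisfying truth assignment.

A=False, B=True, C=True, D=False, E=True

Branch on A: take A = False.
For the remaining variables, B = True, C = True, D = False, E = True works.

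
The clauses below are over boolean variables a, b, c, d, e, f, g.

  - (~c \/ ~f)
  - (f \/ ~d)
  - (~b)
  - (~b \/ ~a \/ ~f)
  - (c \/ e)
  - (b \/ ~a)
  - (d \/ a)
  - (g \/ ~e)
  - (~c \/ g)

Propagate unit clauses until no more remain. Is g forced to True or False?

True

Unit clause (~b) sets b = False.
In (~a \/ b), b is now false; ~a must hold, so a = False.
(a \/ d) with a = False leaves only d, so d = True.
In (~d \/ f), ~d is now false; f must hold, so f = True.
From (~f \/ ~c) and f = True: c = False.
In (c \/ e), c is now false; e must hold, so e = True.
In (g \/ ~e), ~e is now false; g must hold, so g = True.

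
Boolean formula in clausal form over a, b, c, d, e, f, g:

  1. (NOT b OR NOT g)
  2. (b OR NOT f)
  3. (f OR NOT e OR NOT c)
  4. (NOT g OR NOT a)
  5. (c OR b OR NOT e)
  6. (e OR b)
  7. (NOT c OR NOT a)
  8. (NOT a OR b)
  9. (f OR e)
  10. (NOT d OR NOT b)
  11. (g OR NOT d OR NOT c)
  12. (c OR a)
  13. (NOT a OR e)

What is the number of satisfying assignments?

4

Satisfying assignments:
  a=F b=T c=T d=F e=F f=T g=F
  a=F b=T c=T d=F e=T f=T g=F
  a=T b=T c=F d=F e=T f=F g=F
  a=T b=T c=F d=F e=T f=T g=F
That's 4 in total.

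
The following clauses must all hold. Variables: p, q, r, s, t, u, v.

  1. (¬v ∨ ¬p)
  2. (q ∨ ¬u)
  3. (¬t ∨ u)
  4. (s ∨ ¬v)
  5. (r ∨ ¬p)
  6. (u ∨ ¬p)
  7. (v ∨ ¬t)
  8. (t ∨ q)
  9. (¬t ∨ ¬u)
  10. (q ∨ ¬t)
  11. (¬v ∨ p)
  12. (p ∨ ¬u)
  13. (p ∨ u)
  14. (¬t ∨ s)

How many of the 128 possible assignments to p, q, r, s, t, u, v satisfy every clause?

2

Satisfying assignments:
  p=T q=T r=T s=F t=F u=T v=F
  p=T q=T r=T s=T t=F u=T v=F
Count: 2.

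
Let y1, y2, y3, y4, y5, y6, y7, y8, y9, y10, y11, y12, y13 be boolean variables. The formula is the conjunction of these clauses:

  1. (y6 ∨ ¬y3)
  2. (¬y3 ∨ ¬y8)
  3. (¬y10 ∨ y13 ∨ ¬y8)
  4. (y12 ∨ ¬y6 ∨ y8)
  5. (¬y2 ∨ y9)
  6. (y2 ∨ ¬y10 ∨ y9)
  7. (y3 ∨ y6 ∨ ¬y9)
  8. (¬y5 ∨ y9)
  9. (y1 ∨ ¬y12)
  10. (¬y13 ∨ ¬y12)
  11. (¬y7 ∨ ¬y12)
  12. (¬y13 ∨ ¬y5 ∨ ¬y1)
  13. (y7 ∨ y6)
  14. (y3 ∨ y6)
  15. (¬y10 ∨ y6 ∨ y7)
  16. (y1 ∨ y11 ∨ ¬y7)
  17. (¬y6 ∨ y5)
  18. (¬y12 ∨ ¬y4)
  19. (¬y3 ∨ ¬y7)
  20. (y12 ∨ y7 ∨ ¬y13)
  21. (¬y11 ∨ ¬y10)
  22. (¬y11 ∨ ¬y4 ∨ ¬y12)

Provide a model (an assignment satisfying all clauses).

y1=T, y2=T, y3=T, y4=F, y5=T, y6=T, y7=F, y8=F, y9=T, y10=F, y11=T, y12=T, y13=F

Check each clause:
  1. (y6 ∨ ¬y3) — y6 is true.
  2. (¬y8 ∨ ¬y3) — ¬y8 is true.
  3. (¬y10 ∨ y13 ∨ ¬y8) — ¬y8 is true.
  4. (y8 ∨ ¬y6 ∨ y12) — y12 is true.
  5. (y9 ∨ ¬y2) — y9 is true.
  6. (¬y10 ∨ y2 ∨ y9) — y9 is true.
  7. (¬y9 ∨ y3 ∨ y6) — y3 is true.
  8. (¬y5 ∨ y9) — y9 is true.
  9. (y1 ∨ ¬y12) — y1 is true.
  10. (¬y13 ∨ ¬y12) — ¬y13 is true.
  11. (¬y12 ∨ ¬y7) — ¬y7 is true.
  12. (¬y5 ∨ ¬y13 ∨ ¬y1) — ¬y13 is true.
  13. (y6 ∨ y7) — y6 is true.
  14. (y3 ∨ y6) — y3 is true.
  15. (y7 ∨ ¬y10 ∨ y6) — y6 is true.
  16. (¬y7 ∨ y1 ∨ y11) — y1 is true.
  17. (y5 ∨ ¬y6) — y5 is true.
  18. (¬y12 ∨ ¬y4) — ¬y4 is true.
  19. (¬y3 ∨ ¬y7) — ¬y7 is true.
  20. (y7 ∨ y12 ∨ ¬y13) — ¬y13 is true.
  21. (¬y10 ∨ ¬y11) — ¬y10 is true.
  22. (¬y11 ∨ ¬y12 ∨ ¬y4) — ¬y4 is true.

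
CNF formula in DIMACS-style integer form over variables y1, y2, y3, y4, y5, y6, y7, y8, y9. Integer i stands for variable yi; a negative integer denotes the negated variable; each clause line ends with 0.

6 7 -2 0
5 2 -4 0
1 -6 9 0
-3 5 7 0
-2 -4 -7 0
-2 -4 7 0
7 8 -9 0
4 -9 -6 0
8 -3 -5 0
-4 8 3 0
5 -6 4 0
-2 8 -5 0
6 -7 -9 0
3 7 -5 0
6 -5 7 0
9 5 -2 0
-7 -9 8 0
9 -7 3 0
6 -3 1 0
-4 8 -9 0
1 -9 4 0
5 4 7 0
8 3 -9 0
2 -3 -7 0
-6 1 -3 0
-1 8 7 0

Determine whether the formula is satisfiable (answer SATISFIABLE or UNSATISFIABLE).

SATISFIABLE

Pure literal: y8 appears only positively; assign y8 = True.
Try y1 = True.
The remaining clauses are satisfied by y2 = False, y3 = True, y4 = False, y5 = True, y6 = True, y7 = False, y9 = False.
So y1=T, y2=F, y3=T, y4=F, y5=T, y6=T, y7=F, y8=T, y9=F is a satisfying assignment.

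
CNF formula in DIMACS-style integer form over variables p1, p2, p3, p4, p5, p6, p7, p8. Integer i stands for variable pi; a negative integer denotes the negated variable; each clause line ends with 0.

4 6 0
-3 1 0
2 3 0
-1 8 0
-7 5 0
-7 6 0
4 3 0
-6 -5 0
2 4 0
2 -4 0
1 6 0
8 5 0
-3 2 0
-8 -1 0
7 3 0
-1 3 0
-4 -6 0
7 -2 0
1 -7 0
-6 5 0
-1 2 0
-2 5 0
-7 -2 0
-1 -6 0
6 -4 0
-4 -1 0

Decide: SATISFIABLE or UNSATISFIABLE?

p1 = True:
  propagation gives p8=True; an empty clause results — contradiction.
p1 = False:
  propagation gives p3=False, p2=True, p4=True, p6=True; an empty clause results — contradiction.
Every branch closes, so no satisfying assignment exists.

UNSATISFIABLE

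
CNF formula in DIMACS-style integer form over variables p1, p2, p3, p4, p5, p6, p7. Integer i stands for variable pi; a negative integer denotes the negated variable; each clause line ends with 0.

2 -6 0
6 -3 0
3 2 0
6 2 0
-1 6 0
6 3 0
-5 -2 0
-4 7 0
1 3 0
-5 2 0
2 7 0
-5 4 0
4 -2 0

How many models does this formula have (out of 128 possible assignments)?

3

Satisfying assignments:
  p1=F p2=T p3=T p4=T p5=F p6=T p7=T
  p1=T p2=T p3=F p4=T p5=F p6=T p7=T
  p1=T p2=T p3=T p4=T p5=F p6=T p7=T
Count: 3.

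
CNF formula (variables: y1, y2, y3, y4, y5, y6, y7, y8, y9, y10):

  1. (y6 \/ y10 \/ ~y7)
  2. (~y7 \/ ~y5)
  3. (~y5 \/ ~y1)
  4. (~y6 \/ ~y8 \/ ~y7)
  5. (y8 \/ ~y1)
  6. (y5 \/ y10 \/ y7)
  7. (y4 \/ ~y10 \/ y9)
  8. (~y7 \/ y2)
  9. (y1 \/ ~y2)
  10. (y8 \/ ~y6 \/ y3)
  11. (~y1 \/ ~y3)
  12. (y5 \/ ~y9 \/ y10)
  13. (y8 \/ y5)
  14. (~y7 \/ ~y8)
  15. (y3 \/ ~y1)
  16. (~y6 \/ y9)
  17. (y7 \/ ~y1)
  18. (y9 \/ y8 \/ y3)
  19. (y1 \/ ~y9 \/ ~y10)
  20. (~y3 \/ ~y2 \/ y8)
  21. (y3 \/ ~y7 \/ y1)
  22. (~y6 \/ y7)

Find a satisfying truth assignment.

y1=False, y2=False, y3=True, y4=False, y5=True, y6=False, y7=False, y8=True, y9=False, y10=False

Try y1 = False.
  then y2 is forced to False.
  then y7 is forced to False.
  then y6 is forced to False.
Try y3 = True.
For the remaining variables, y4 = False, y5 = True, y8 = True, y9 = False, y10 = False works.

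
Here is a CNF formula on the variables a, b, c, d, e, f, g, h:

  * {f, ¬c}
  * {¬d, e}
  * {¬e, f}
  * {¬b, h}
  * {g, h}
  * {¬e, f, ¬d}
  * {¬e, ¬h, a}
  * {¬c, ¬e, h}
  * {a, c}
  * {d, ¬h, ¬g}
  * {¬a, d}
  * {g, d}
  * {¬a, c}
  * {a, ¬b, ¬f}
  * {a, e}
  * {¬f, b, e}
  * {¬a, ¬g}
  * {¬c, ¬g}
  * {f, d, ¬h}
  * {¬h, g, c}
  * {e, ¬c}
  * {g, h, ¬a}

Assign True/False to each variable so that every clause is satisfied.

Branch on a: take a = True.
  then d is forced to True.
  then e is forced to True.
  then f is forced to True.
  then c is forced to True.
  then h is forced to True.
  then g is forced to False.
b is now unconstrained; take b = True.

a = True  b = True  c = True  d = True  e = True  f = True  g = False  h = True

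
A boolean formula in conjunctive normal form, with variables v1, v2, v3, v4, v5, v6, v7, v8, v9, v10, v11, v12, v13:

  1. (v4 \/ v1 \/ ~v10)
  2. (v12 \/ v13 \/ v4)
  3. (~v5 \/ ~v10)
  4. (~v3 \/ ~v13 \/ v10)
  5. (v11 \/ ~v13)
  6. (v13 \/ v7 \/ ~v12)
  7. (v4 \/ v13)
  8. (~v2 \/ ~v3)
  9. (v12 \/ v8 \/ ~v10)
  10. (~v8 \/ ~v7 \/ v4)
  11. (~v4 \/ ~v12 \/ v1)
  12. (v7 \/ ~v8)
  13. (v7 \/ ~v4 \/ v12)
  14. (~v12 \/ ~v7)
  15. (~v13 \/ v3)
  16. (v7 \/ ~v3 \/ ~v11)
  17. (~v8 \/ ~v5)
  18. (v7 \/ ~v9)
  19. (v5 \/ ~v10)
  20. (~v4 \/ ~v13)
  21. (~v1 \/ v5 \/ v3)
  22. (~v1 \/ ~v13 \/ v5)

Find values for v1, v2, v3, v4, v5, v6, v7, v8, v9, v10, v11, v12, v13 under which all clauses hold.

v2 occurs only negated in the remaining clauses — set v2 = False.
v9 occurs only negated in the remaining clauses — set v9 = False.
Branch on v1: take v1 = False.
Set v3 = False and propagate.
  then v13 is forced to False.
  then v4 is forced to True.
  then v12 is forced to False.
  then v7 is forced to True.
Set v5 = False and propagate.
  then v10 is forced to False.
v6, v8, v11 are now unconstrained; take v6 = False, v8 = False, v11 = True.
Check each clause:
  1. (v4 \/ v1 \/ ~v10) — v4 is true.
  2. (v4 \/ v13 \/ v12) — v4 is true.
  3. (~v5 \/ ~v10) — ~v5 is true.
  4. (v10 \/ ~v13 \/ ~v3) — ~v13 is true.
  5. (~v13 \/ v11) — v11 is true.
  6. (~v12 \/ v7 \/ v13) — ~v12 is true.
  7. (v4 \/ v13) — v4 is true.
  8. (~v2 \/ ~v3) — ~v3 is true.
  9. (~v10 \/ v8 \/ v12) — ~v10 is true.
  10. (~v8 \/ ~v7 \/ v4) — ~v8 is true.
  11. (~v12 \/ ~v4 \/ v1) — ~v12 is true.
  12. (~v8 \/ v7) — ~v8 is true.
  13. (~v4 \/ v7 \/ v12) — v7 is true.
  14. (~v7 \/ ~v12) — ~v12 is true.
  15. (v3 \/ ~v13) — ~v13 is true.
  16. (~v3 \/ ~v11 \/ v7) — ~v3 is true.
  17. (~v8 \/ ~v5) — ~v8 is true.
  18. (v7 \/ ~v9) — ~v9 is true.
  19. (~v10 \/ v5) — ~v10 is true.
  20. (~v13 \/ ~v4) — ~v13 is true.
  21. (v5 \/ ~v1 \/ v3) — ~v1 is true.
  22. (~v13 \/ v5 \/ ~v1) — ~v13 is true.

v1=0, v2=0, v3=0, v4=1, v5=0, v6=0, v7=1, v8=0, v9=0, v10=0, v11=1, v12=0, v13=0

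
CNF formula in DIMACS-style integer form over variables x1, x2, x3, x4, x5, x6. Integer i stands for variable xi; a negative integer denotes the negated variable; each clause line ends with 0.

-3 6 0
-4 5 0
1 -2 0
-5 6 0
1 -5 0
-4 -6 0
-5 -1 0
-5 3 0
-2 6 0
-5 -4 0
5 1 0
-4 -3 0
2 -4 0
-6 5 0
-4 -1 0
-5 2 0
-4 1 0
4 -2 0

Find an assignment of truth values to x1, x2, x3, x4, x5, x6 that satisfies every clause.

x1=1  x2=0  x3=0  x4=0  x5=0  x6=0

Branch on x1: take x1 = True.
  then x5 is forced to False.
  then x4 is forced to False.
  then x6 is forced to False.
  then x3 is forced to False.
  then x2 is forced to False.
Every clause has at least one true literal under this assignment.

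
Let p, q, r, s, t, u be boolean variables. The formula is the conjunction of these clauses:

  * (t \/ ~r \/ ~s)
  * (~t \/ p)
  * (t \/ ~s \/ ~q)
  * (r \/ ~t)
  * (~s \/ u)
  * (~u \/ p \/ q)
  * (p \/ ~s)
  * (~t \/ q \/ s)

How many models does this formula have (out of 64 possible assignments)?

19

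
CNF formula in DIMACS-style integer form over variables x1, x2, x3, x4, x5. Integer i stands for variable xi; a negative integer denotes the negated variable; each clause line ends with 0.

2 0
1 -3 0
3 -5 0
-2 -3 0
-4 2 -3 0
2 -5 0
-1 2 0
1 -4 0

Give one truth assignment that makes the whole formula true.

x1=False, x2=True, x3=False, x4=False, x5=False

Unit propagation: (x2) forces x2 = True.
(~x3) is a unit clause, so x3 = False.
(~x5) is a unit clause, so x5 = False.
Pure literal: x4 appears only negated; assign x4 = False.
x1 is now unconstrained; take x1 = False.
Check each clause:
  1. (x2) — x2 is true.
  2. (~x3 \/ x1) — ~x3 is true.
  3. (~x5 \/ x3) — ~x5 is true.
  4. (~x2 \/ ~x3) — ~x3 is true.
  5. (~x4 \/ x2 \/ ~x3) — x2 is true.
  6. (~x5 \/ x2) — x2 is true.
  7. (~x1 \/ x2) — x2 is true.
  8. (~x4 \/ x1) — ~x4 is true.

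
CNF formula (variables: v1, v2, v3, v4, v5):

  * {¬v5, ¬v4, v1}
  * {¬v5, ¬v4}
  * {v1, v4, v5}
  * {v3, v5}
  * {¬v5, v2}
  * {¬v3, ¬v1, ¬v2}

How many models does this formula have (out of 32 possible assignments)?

7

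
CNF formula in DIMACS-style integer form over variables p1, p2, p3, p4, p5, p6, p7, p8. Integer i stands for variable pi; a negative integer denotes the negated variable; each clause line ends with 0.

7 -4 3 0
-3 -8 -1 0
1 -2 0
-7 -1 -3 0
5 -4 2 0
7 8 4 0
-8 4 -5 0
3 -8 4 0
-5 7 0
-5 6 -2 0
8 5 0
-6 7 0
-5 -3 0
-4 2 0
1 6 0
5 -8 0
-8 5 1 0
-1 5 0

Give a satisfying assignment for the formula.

p1 = True, p2 = True, p3 = False, p4 = True, p5 = True, p6 = True, p7 = True, p8 = True

Try p1 = True.
  then p5 is forced to True.
  then p7 is forced to True.
  then p3 is forced to False.
Try p2 = True.
  then p6 is forced to True.
For the remaining variables, p4 = True, p8 = True works.
Every clause has at least one true literal under this assignment.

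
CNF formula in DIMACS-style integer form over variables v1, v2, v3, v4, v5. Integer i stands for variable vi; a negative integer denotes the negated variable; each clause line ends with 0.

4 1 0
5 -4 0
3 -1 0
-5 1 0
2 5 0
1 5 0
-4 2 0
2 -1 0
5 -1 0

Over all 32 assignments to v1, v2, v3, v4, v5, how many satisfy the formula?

2

The models are:
  v1=1 v2=1 v3=1 v4=0 v5=1
  v1=1 v2=1 v3=1 v4=1 v5=1
Count: 2.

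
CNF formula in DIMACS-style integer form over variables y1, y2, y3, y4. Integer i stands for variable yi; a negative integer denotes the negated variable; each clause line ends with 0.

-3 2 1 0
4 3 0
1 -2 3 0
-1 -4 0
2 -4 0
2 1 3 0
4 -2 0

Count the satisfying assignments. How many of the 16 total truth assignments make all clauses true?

The models are:
  y1=F y2=T y3=T y4=T
  y1=T y2=F y3=T y4=F
Count: 2.

2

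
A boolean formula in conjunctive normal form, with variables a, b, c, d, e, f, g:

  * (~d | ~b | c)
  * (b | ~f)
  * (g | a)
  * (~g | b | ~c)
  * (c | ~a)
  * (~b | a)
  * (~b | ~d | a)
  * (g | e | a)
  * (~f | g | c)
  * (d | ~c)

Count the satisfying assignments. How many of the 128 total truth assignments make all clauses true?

Case analysis on a and b:
  a=T, b=T: forces c=T; d=T; e, f, g free → 2^3 = 8.
  a=T, b=F: remaining (c,d,e,f,g) ∈ {(T,T,F,F,F); (T,T,T,F,F)} — 2.
  a=F, b=T: a clause becomes empty — 0.
  a=F, b=F: remaining (c,d,e,f,g) ∈ {(F,F,F,F,T); (F,F,T,F,T); (F,T,F,F,T); (F,T,T,F,T)} — 4.
Total: 8 + 2 + 0 + 4 = 14.

14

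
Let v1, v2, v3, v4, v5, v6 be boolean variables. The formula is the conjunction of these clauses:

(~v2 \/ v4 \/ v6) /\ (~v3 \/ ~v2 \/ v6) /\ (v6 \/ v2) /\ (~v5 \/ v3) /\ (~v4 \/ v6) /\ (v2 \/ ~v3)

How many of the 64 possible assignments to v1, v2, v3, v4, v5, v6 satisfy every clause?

16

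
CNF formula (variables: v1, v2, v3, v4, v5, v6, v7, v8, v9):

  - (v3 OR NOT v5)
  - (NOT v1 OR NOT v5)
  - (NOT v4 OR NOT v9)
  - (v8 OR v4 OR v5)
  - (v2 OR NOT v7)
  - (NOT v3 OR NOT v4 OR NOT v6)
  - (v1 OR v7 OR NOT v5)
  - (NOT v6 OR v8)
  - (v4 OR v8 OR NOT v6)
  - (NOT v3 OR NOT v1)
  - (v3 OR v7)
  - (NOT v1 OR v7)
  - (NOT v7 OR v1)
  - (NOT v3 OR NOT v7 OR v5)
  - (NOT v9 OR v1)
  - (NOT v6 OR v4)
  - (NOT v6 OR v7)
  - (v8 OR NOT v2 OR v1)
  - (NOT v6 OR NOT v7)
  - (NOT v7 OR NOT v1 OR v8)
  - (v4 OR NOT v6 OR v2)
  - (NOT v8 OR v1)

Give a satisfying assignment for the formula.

v1=T, v2=T, v3=F, v4=T, v5=F, v6=F, v7=T, v8=T, v9=F

v6 occurs only negated in the remaining clauses — set v6 = False.
v9 occurs only negated in the remaining clauses — set v9 = False.
Branch on v1: take v1 = True.
  then v5 is forced to False.
  then v3 is forced to False.
  then v7 is forced to True.
  then v2 is forced to True.
  then v8 is forced to True.
v4 is now unconstrained; take v4 = True.
Every clause has at least one true literal under this assignment.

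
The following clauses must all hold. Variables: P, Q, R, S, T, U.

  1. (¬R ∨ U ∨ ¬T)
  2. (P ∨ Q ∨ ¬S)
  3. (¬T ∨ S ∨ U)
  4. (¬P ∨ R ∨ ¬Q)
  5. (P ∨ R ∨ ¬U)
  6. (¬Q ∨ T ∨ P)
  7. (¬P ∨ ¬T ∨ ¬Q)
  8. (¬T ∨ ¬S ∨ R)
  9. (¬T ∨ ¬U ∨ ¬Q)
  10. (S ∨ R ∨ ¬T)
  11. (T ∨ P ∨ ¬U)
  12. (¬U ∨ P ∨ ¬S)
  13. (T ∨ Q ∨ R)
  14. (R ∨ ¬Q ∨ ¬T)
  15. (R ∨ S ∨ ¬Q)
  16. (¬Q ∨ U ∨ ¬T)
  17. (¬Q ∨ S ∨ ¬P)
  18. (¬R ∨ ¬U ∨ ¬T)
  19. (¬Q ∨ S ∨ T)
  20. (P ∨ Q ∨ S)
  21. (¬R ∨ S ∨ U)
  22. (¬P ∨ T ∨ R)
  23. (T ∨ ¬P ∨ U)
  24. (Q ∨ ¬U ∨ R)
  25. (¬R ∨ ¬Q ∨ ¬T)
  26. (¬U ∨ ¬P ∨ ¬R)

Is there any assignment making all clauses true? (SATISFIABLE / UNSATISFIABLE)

T = True:
  R = True:
    propagation gives U=True; an empty clause results — contradiction.
  R = False:
    propagation gives S=False; an empty clause results — contradiction.
T = False:
  P = True:
    propagation gives R=True, U=True; an empty clause results — contradiction.
  P = False:
    propagation gives Q=False, S=False; an empty clause results — contradiction.
Every branch closes, so no satisfying assignment exists.

UNSATISFIABLE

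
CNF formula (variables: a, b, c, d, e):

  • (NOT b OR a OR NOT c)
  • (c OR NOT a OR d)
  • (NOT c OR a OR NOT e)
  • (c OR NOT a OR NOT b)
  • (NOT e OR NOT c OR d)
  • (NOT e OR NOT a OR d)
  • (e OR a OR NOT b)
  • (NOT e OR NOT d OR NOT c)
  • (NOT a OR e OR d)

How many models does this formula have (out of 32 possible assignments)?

Split on a, then c.
  a=1, c=1: remaining (b,d,e) ∈ {(0,1,0); (1,1,0)} — 2.
  a=1, c=0: remaining (b,d,e) ∈ {(0,1,0); (0,1,1)} — 2.
  a=0, c=1: remaining (b,d,e) ∈ {(0,0,0); (0,1,0)} — 2.
  a=0, c=0: d free; 3 ways for (b,e) × 2^1 = 6.
Total: 2 + 2 + 2 + 6 = 12.

12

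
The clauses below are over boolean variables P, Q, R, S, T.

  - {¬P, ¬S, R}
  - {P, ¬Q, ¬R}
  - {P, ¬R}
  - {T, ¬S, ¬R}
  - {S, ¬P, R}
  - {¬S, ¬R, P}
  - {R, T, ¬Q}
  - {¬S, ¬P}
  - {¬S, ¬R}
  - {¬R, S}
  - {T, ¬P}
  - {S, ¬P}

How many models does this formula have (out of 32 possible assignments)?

Satisfying assignments:
  P=F Q=F R=F S=F T=F
  P=F Q=F R=F S=F T=T
  P=F Q=F R=F S=T T=F
  P=F Q=F R=F S=T T=T
  P=F Q=T R=F S=F T=T
  P=F Q=T R=F S=T T=T
Count: 6.

6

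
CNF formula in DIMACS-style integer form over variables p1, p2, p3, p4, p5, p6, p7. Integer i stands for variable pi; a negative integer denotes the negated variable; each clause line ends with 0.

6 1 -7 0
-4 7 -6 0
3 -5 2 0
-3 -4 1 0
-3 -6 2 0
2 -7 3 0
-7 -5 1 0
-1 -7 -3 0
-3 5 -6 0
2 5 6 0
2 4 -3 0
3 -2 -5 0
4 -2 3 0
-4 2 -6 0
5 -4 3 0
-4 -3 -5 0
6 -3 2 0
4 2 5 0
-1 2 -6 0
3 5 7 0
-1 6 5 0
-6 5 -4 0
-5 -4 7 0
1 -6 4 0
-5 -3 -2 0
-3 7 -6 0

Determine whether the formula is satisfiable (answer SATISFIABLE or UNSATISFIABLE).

Set p1 = False and propagate.
The remaining clauses are satisfied by p2 = True, p3 = True, p4 = False, p5 = False, p6 = False, p7 = False.
So p1=F, p2=T, p3=T, p4=F, p5=F, p6=F, p7=F is a satisfying assignment.

SATISFIABLE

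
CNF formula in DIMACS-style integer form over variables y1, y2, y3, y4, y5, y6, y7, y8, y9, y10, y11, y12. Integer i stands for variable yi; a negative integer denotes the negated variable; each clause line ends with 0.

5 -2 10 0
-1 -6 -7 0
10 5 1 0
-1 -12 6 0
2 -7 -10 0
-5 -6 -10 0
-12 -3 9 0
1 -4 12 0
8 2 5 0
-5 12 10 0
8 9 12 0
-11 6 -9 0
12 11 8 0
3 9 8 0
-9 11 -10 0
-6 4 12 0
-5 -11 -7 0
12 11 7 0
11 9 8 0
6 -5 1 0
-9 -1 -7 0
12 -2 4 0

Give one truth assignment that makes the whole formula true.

y1=True, y2=False, y3=False, y4=False, y5=True, y6=True, y7=False, y8=True, y9=True, y10=False, y11=True, y12=True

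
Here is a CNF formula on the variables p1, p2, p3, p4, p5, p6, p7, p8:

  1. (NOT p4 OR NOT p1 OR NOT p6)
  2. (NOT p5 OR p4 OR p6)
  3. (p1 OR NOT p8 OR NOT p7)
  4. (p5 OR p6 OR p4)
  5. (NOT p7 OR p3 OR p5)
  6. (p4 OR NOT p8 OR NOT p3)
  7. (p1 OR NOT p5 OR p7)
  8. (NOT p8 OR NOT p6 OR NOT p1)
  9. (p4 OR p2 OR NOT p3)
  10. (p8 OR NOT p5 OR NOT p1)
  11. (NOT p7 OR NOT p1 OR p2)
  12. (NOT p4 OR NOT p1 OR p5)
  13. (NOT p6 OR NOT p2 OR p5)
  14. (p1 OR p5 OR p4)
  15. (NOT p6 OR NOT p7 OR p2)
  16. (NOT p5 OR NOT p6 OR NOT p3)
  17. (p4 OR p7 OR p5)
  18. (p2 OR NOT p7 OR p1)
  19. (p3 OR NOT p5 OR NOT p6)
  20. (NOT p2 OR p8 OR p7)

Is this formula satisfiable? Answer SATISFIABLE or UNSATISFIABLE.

SATISFIABLE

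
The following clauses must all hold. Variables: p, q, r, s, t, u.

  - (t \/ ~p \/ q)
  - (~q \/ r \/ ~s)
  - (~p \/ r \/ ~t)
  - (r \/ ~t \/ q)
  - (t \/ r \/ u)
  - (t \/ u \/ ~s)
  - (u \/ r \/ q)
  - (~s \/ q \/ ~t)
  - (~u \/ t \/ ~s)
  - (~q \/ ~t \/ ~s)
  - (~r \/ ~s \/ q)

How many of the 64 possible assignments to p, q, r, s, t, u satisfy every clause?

Split on t, then q.
  t=1, q=1: u free; 3 ways for (p,r,s) × 2^1 = 6.
  t=1, q=0: remaining (p,r,s,u) ∈ {(0,1,0,0); (0,1,0,1); (1,1,0,0); (1,1,0,1)} — 4.
  t=0, q=1: p free; 3 ways for (r,s,u) × 2^1 = 6.
  t=0, q=0: remaining (p,r,s,u) ∈ {(0,0,0,1); (0,1,0,0); (0,1,0,1)} — 3.
Total: 6 + 4 + 6 + 3 = 19.

19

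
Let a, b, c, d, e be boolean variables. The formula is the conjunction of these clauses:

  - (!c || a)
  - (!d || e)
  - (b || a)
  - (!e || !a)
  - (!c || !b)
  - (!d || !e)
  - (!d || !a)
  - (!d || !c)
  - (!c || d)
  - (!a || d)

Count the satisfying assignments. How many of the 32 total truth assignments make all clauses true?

2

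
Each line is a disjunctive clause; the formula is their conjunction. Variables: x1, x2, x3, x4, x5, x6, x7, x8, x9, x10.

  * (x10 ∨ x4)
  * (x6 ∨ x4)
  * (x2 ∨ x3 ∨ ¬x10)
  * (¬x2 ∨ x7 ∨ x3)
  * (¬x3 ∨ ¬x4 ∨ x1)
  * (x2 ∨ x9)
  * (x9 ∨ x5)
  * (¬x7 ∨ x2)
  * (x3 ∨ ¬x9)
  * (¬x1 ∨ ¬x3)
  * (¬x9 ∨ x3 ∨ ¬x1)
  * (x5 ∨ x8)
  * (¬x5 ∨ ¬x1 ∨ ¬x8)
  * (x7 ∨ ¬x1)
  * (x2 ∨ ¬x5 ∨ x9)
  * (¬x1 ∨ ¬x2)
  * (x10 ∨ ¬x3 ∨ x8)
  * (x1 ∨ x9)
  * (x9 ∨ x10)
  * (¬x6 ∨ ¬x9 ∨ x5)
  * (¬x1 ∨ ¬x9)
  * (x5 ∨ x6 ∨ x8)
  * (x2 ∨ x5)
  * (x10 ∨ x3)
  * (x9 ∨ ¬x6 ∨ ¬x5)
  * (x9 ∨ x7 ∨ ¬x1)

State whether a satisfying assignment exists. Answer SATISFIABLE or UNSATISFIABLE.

Set x1 = False and propagate.
  then x9 is forced to True.
  then x3 is forced to True.
  then x4 is forced to False.
  then x10 is forced to True.
  then x6 is forced to True.
  then x5 is forced to True.
Set x2 = False and propagate.
  then x7 is forced to False.
x8 is now unconstrained; take x8 = True.
Every clause has at least one true literal under this assignment.
So x1=F, x2=F, x3=T, x4=F, x5=T, x6=T, x7=F, x8=T, x9=T, x10=T is a satisfying assignment.

SATISFIABLE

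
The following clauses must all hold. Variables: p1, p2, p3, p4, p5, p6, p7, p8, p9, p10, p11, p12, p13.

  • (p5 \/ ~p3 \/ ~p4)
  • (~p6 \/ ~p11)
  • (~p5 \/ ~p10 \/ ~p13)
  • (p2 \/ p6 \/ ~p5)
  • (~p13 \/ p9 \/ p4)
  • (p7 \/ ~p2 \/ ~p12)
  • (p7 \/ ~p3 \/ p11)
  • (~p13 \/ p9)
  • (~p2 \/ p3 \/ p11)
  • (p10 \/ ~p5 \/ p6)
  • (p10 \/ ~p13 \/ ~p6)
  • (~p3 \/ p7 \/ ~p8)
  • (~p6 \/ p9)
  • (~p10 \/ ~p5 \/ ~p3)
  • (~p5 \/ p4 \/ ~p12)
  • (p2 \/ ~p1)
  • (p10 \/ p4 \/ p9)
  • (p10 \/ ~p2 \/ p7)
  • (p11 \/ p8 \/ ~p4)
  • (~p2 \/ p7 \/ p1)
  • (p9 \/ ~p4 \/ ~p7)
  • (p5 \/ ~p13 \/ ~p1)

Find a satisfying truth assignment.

Pure literal: p9 appears only positively; assign p9 = True.
Pure literal: p12 appears only negated; assign p12 = False.
Set p1 = False and propagate.
Set p2 = False and propagate.
The remaining clauses are satisfied by p3 = False, p4 = False, p5 = False, p6 = False, p7 = False, p8 = True, p10 = False, p11 = False, p13 = True.

p1 = F, p2 = F, p3 = F, p4 = F, p5 = F, p6 = F, p7 = F, p8 = T, p9 = T, p10 = F, p11 = F, p12 = F, p13 = T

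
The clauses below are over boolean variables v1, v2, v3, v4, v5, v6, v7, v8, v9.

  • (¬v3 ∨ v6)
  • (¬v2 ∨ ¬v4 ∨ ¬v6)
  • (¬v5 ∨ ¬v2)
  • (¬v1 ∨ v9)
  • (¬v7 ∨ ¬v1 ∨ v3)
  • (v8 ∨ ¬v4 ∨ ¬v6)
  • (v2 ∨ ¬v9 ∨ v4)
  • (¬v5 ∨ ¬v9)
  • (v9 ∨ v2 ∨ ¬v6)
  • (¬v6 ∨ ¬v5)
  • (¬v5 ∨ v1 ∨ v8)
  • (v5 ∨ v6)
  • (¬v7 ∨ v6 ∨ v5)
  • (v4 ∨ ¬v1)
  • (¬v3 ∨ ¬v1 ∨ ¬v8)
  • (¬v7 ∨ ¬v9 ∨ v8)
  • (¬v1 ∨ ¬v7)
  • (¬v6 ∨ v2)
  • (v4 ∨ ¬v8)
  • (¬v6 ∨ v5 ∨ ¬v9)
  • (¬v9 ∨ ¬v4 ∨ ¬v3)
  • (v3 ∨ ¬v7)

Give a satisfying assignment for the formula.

Branch on v1: take v1 = False.
Set v2 = True and propagate.
  then v5 is forced to False.
  then v6 is forced to True.
  then v4 is forced to False.
  then v8 is forced to False.
  then v9 is forced to False.
Branch on v3: take v3 = True.
v7 is now unconstrained; take v7 = True.
Check each clause:
  1. (¬v3 ∨ v6) — v6 is true.
  2. (¬v4 ∨ ¬v6 ∨ ¬v2) — ¬v4 is true.
  3. (¬v5 ∨ ¬v2) — ¬v5 is true.
  4. (¬v1 ∨ v9) — ¬v1 is true.
  5. (¬v1 ∨ ¬v7 ∨ v3) — v3 is true.
  6. (¬v6 ∨ v8 ∨ ¬v4) — ¬v4 is true.
  7. (v2 ∨ v4 ∨ ¬v9) — v2 is true.
  8. (¬v9 ∨ ¬v5) — ¬v5 is true.
  9. (¬v6 ∨ v9 ∨ v2) — v2 is true.
  10. (¬v5 ∨ ¬v6) — ¬v5 is true.
  11. (v8 ∨ ¬v5 ∨ v1) — ¬v5 is true.
  12. (v5 ∨ v6) — v6 is true.
  13. (¬v7 ∨ v5 ∨ v6) — v6 is true.
  14. (¬v1 ∨ v4) — ¬v1 is true.
  15. (¬v3 ∨ ¬v1 ∨ ¬v8) — ¬v8 is true.
  16. (v8 ∨ ¬v9 ∨ ¬v7) — ¬v9 is true.
  17. (¬v1 ∨ ¬v7) — ¬v1 is true.
  18. (v2 ∨ ¬v6) — v2 is true.
  19. (¬v8 ∨ v4) — ¬v8 is true.
  20. (¬v9 ∨ ¬v6 ∨ v5) — ¬v9 is true.
  21. (¬v9 ∨ ¬v4 ∨ ¬v3) — ¬v4 is true.
  22. (v3 ∨ ¬v7) — v3 is true.

v1=False, v2=True, v3=True, v4=False, v5=False, v6=True, v7=True, v8=False, v9=False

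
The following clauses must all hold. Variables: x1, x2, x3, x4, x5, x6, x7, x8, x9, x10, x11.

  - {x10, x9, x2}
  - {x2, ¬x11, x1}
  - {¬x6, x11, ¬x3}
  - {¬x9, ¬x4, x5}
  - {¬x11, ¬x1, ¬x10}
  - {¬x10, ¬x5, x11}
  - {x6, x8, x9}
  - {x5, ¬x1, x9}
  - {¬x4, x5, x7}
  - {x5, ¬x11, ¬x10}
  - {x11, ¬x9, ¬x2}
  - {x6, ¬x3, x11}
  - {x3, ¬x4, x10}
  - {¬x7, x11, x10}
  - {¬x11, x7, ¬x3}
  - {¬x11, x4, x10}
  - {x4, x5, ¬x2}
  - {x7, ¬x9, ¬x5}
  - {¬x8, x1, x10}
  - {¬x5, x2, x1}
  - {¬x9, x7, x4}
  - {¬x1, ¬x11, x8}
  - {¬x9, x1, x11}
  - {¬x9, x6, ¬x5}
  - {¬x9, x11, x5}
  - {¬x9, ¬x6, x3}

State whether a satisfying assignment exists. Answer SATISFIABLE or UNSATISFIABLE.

Set x1 = False and propagate.
Branch on x2: take x2 = True.
Try x3 = True.
For the remaining variables, x4 = False, x5 = True, x6 = True, x7 = True, x8 = False, x9 = False, x10 = True, x11 = True works.
So x1=0, x2=1, x3=1, x4=0, x5=1, x6=1, x7=1, x8=0, x9=0, x10=1, x11=1 is a satisfying assignment.

SATISFIABLE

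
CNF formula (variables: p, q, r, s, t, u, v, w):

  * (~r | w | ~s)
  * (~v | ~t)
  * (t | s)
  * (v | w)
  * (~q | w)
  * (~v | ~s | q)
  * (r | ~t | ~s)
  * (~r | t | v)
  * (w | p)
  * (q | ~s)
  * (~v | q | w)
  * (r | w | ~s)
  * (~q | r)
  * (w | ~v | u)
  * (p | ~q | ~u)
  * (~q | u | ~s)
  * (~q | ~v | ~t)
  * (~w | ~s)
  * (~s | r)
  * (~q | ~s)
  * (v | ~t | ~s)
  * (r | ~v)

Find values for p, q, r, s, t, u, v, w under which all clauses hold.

p=1  q=1  r=1  s=0  t=1  u=0  v=0  w=1

p occurs only positively in the remaining clauses — set p = True.
Set q = True and propagate.
  then w is forced to True.
  then r is forced to True.
  then s is forced to False.
  then t is forced to True.
  then v is forced to False.
u is now unconstrained; take u = False.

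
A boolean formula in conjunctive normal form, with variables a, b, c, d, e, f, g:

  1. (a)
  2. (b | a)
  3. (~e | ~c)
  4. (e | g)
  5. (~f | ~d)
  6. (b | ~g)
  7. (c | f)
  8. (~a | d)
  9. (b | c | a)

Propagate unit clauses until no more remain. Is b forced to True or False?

True

(a) stands alone — a = True.
(d | ~a) with a = True leaves only d, so d = True.
(~d | ~f) with d = True leaves only ~f, so f = False.
(f | c): since f = False, the clause reduces to (c). c = True.
In (~c | ~e), ~c is now false; ~e must hold, so e = False.
In (e | g), e is now false; g must hold, so g = True.
(b | ~g): since g = True, the clause reduces to (b). b = True.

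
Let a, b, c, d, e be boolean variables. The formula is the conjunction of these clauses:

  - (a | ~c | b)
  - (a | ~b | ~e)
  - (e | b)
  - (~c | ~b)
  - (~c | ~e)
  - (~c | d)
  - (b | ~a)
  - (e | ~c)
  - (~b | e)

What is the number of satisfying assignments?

4

The models are:
  a=0 b=0 c=0 d=0 e=1
  a=0 b=0 c=0 d=1 e=1
  a=1 b=1 c=0 d=0 e=1
  a=1 b=1 c=0 d=1 e=1
That's 4 in total.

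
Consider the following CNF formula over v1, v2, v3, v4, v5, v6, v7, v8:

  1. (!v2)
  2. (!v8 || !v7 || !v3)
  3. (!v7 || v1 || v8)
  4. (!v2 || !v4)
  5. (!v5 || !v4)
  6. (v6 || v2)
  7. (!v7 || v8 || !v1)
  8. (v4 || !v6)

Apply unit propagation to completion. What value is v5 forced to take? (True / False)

False

Unit clause (!v2) sets v2 = False.
In (v6 || v2), v2 is now false; v6 must hold, so v6 = True.
(v4 || !v6) with v6 = True leaves only v4, so v4 = True.
(!v4 || !v5) with v4 = True leaves only !v5, so v5 = False.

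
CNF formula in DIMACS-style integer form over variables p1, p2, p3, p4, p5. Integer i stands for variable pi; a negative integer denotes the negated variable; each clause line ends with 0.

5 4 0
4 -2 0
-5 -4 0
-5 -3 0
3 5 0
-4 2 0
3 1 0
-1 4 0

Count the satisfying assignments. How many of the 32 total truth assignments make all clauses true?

2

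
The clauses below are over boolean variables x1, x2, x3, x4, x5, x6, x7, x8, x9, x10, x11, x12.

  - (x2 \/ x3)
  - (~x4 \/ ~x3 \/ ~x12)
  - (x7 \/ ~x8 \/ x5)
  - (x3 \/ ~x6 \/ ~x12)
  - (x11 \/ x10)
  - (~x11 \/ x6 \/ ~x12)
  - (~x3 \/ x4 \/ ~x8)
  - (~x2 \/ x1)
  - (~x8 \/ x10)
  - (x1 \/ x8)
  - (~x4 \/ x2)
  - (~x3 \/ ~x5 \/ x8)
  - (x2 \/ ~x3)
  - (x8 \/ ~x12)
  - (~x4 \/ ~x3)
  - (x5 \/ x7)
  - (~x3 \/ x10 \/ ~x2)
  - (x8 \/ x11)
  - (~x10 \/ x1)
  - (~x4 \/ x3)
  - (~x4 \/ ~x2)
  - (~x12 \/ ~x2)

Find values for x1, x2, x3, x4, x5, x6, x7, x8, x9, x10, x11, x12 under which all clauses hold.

x1=True, x2=True, x3=False, x4=False, x5=False, x6=True, x7=True, x8=True, x9=True, x10=True, x11=True, x12=False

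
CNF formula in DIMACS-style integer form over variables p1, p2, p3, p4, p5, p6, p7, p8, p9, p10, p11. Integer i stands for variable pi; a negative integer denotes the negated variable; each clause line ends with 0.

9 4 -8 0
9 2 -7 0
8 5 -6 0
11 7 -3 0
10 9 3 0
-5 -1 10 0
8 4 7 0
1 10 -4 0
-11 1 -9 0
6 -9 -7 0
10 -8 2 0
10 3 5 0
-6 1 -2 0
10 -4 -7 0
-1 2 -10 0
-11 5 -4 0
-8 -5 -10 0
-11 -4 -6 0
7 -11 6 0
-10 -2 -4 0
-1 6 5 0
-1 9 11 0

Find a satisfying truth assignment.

p1=False, p2=False, p3=False, p4=True, p5=True, p6=True, p7=False, p8=False, p9=True, p10=True, p11=False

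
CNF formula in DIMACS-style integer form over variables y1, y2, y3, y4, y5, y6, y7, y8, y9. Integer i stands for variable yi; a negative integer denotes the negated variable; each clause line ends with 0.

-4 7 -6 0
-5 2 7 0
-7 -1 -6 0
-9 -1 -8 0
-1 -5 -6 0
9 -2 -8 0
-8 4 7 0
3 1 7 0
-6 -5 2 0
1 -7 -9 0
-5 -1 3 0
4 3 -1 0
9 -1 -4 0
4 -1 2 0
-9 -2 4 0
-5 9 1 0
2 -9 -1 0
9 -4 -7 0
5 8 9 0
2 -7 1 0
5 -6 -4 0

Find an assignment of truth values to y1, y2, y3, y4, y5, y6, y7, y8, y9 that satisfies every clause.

y1=T  y2=T  y3=F  y4=T  y5=F  y6=F  y7=F  y8=F  y9=T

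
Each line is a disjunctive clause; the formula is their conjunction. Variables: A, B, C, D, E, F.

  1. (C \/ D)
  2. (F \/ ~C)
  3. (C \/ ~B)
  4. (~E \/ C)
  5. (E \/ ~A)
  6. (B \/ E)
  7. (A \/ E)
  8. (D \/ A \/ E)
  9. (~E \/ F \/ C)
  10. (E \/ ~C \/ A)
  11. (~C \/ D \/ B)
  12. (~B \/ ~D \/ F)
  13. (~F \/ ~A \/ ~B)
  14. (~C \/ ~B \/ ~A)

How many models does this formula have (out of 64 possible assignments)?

Satisfying assignments:
  A=F B=F C=T D=T E=T F=T
  A=F B=T C=T D=F E=T F=T
  A=F B=T C=T D=T E=T F=T
  A=T B=F C=T D=T E=T F=T
That's 4 in total.

4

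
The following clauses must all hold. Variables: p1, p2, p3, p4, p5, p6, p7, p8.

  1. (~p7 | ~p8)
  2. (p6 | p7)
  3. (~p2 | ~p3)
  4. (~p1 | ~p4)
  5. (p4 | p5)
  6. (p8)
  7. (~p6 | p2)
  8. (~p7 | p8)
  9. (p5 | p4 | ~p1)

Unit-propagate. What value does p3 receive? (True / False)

False

(p8) stands alone — p8 = True.
From (~p7 | ~p8) and p8 = True: p7 = False.
From (p7 | p6) and p7 = False: p6 = True.
In (p2 | ~p6), ~p6 is now false; p2 must hold, so p2 = True.
From (~p3 | ~p2) and p2 = True: p3 = False.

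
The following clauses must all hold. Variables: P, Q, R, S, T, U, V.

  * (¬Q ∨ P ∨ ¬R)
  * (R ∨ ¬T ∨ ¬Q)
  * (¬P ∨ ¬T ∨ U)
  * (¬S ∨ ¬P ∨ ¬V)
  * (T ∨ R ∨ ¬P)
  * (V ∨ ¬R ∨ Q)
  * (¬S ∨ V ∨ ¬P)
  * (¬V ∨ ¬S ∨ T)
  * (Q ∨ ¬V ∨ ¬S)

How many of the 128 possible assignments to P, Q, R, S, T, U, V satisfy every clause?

33

Case analysis on P and V:
  P=1, V=1: 7 of the 32 assignments to (Q,R,S,T,U) work.
  P=1, V=0: remaining (Q,R,S,T,U) ∈ {(0,0,0,1,1); (1,1,0,0,0); (1,1,0,0,1); (1,1,0,1,1)} — 4.
  P=0, V=1: U free; 5 ways for (Q,R,S,T) × 2^1 = 10.
  P=0, V=0: S, U free; 3 ways for (Q,R,T) × 2^2 = 12.
Total: 7 + 4 + 10 + 12 = 33.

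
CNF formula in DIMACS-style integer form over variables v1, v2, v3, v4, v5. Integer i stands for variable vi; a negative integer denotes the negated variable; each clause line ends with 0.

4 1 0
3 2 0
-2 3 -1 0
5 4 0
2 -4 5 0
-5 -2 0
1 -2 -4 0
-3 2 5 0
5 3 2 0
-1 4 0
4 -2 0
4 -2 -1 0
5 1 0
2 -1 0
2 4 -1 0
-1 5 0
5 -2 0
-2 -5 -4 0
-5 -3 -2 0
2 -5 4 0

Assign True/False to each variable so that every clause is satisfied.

v1 = False, v2 = False, v3 = True, v4 = True, v5 = True

Check each clause:
  1. (v4 ∨ v1) — v4 is true.
  2. (v3 ∨ v2) — v3 is true.
  3. (v3 ∨ ¬v1 ∨ ¬v2) — v3 is true.
  4. (v5 ∨ v4) — v4 is true.
  5. (v5 ∨ v2 ∨ ¬v4) — v5 is true.
  6. (¬v5 ∨ ¬v2) — ¬v2 is true.
  7. (¬v2 ∨ ¬v4 ∨ v1) — ¬v2 is true.
  8. (v5 ∨ v2 ∨ ¬v3) — v5 is true.
  9. (v2 ∨ v5 ∨ v3) — v3 is true.
  10. (¬v1 ∨ v4) — v4 is true.
  11. (v4 ∨ ¬v2) — v4 is true.
  12. (v4 ∨ ¬v1 ∨ ¬v2) — v4 is true.
  13. (v5 ∨ v1) — v5 is true.
  14. (¬v1 ∨ v2) — ¬v1 is true.
  15. (v4 ∨ v2 ∨ ¬v1) — v4 is true.
  16. (v5 ∨ ¬v1) — v5 is true.
  17. (v5 ∨ ¬v2) — v5 is true.
  18. (¬v4 ∨ ¬v5 ∨ ¬v2) — ¬v2 is true.
  19. (¬v5 ∨ ¬v2 ∨ ¬v3) — ¬v2 is true.
  20. (v4 ∨ ¬v5 ∨ v2) — v4 is true.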